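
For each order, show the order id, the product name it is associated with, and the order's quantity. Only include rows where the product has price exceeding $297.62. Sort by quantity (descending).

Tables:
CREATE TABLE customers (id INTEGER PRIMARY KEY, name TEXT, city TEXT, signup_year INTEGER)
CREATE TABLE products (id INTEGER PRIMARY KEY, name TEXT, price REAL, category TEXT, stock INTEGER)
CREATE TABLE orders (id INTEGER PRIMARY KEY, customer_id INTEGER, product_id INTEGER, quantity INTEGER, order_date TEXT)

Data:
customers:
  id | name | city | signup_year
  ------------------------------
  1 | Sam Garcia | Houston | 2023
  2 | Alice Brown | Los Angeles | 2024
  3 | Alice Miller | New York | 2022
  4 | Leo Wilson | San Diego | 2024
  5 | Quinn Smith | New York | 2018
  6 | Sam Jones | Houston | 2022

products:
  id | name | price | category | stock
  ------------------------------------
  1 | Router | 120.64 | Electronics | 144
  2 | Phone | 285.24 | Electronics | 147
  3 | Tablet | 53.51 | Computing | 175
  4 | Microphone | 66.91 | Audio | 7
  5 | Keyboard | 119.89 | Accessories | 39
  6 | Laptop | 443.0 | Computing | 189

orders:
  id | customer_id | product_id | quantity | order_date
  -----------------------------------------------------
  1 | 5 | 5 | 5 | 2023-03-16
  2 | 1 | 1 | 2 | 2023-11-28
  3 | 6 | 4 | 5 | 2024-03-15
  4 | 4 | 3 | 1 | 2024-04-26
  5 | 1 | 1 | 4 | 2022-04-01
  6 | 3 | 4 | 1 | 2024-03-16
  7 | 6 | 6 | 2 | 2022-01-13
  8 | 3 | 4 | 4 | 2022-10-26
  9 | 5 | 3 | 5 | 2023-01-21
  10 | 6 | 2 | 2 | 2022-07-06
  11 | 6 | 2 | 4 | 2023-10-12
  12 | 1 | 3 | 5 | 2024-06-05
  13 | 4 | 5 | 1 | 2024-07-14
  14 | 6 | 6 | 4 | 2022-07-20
SELECT c.id, p.name AS product, c.quantity FROM orders c JOIN products p ON c.product_id = p.id WHERE p.price > 297.62 ORDER BY c.quantity DESC

Execution result:
id | product | quantity
14 | Laptop | 4
7 | Laptop | 2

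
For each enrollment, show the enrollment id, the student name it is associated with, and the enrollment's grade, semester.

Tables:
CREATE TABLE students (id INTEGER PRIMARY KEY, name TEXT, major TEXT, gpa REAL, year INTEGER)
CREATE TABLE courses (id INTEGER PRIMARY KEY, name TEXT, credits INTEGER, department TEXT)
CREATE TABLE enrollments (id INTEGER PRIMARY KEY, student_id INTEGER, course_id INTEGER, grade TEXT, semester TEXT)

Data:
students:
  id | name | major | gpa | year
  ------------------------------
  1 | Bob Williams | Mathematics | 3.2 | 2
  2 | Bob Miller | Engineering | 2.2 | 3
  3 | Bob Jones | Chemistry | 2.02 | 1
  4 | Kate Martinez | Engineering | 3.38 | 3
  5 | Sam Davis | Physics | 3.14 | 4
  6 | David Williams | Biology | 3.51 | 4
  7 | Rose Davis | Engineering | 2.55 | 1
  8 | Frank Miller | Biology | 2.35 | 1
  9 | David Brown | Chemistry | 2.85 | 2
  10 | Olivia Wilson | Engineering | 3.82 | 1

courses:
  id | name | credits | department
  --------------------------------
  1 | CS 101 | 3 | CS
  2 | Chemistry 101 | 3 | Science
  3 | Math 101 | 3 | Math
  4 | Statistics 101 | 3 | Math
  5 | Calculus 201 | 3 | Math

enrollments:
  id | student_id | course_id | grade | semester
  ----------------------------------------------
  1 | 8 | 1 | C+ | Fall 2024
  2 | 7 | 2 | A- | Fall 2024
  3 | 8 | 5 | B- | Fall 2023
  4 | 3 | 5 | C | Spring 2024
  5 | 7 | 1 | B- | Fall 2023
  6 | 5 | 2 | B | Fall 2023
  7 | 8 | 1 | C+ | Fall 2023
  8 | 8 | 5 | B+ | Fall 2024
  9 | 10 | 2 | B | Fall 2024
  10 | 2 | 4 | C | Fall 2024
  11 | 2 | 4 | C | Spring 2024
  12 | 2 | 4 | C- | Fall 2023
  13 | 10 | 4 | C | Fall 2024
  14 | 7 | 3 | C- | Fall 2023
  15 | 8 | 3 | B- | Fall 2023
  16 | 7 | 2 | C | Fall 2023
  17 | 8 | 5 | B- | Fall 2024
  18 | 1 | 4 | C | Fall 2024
SELECT c.id, p.name AS student, c.grade, c.semester FROM enrollments c JOIN students p ON c.student_id = p.id

Execution result:
id | student | grade | semester
1 | Frank Miller | C+ | Fall 2024
2 | Rose Davis | A- | Fall 2024
3 | Frank Miller | B- | Fall 2023
4 | Bob Jones | C | Spring 2024
5 | Rose Davis | B- | Fall 2023
6 | Sam Davis | B | Fall 2023
7 | Frank Miller | C+ | Fall 2023
8 | Frank Miller | B+ | Fall 2024
9 | Olivia Wilson | B | Fall 2024
10 | Bob Miller | C | Fall 2024
11 | Bob Miller | C | Spring 2024
12 | Bob Miller | C- | Fall 2023
13 | Olivia Wilson | C | Fall 2024
14 | Rose Davis | C- | Fall 2023
15 | Frank Miller | B- | Fall 2023
16 | Rose Davis | C | Fall 2023
17 | Frank Miller | B- | Fall 2024
18 | Bob Williams | C | Fall 2024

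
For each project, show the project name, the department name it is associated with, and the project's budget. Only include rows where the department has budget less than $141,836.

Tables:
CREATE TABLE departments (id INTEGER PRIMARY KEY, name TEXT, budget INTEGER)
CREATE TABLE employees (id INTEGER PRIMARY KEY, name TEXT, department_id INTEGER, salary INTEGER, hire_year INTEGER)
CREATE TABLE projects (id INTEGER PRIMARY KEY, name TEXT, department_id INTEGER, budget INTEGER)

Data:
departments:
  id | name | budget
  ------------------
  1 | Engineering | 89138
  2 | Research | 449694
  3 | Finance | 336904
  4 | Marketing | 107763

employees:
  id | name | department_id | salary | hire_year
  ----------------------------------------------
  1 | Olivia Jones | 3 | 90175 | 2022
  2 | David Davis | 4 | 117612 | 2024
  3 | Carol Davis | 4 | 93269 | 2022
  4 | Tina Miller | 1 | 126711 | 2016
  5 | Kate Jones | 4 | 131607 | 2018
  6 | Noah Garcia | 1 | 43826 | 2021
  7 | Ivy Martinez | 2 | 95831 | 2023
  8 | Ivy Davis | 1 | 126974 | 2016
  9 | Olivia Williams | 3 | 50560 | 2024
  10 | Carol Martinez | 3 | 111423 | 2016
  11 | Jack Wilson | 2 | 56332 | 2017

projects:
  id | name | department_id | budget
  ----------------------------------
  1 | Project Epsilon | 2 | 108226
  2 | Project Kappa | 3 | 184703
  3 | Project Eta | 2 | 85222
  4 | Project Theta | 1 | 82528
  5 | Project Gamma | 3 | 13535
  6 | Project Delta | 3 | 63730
SELECT c.name, p.name AS department, c.budget FROM projects c JOIN departments p ON c.department_id = p.id WHERE p.budget < 141836

Execution result:
name | department | budget
Project Theta | Engineering | 82528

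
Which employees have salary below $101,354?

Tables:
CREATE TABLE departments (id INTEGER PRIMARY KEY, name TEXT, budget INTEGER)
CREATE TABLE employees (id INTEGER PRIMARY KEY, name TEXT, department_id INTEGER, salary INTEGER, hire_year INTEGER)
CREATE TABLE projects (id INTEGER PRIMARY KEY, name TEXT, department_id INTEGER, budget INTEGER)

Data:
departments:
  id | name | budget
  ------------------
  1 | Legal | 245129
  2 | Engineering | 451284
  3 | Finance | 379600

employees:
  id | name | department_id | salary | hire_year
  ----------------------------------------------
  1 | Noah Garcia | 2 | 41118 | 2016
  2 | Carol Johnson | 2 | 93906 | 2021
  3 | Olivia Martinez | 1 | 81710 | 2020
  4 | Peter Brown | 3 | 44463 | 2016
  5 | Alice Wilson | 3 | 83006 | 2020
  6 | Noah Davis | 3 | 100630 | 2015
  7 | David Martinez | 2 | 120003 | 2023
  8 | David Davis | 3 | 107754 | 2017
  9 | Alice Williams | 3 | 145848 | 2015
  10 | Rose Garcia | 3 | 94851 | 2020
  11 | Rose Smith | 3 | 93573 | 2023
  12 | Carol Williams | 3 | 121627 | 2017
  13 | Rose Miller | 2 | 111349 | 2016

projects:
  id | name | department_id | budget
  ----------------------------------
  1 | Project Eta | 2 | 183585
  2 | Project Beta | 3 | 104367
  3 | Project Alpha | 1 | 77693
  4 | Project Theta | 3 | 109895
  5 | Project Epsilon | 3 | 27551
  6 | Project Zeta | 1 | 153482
SELECT name, salary FROM employees WHERE salary < 101354

Execution result:
name | salary
Noah Garcia | 41118
Carol Johnson | 93906
Olivia Martinez | 81710
Peter Brown | 44463
Alice Wilson | 83006
Noah Davis | 100630
Rose Garcia | 94851
Rose Smith | 93573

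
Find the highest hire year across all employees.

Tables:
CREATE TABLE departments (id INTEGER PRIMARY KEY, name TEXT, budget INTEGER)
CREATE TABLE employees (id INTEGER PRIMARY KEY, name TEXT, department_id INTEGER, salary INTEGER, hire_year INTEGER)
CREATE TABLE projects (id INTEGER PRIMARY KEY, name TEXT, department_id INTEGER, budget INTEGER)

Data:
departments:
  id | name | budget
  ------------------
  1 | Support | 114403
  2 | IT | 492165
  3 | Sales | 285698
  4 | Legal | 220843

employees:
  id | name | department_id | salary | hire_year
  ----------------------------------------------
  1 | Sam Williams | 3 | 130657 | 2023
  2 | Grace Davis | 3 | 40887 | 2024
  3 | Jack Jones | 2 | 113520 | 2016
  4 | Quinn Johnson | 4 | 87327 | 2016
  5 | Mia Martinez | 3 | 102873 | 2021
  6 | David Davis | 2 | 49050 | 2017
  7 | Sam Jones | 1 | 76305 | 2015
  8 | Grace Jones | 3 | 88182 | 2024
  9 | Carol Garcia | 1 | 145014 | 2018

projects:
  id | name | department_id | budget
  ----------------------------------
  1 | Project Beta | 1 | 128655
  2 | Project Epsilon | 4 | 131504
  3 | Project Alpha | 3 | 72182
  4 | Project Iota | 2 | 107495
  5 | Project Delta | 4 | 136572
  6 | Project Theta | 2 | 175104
SELECT MAX(hire_year) FROM employees

Execution result:
2024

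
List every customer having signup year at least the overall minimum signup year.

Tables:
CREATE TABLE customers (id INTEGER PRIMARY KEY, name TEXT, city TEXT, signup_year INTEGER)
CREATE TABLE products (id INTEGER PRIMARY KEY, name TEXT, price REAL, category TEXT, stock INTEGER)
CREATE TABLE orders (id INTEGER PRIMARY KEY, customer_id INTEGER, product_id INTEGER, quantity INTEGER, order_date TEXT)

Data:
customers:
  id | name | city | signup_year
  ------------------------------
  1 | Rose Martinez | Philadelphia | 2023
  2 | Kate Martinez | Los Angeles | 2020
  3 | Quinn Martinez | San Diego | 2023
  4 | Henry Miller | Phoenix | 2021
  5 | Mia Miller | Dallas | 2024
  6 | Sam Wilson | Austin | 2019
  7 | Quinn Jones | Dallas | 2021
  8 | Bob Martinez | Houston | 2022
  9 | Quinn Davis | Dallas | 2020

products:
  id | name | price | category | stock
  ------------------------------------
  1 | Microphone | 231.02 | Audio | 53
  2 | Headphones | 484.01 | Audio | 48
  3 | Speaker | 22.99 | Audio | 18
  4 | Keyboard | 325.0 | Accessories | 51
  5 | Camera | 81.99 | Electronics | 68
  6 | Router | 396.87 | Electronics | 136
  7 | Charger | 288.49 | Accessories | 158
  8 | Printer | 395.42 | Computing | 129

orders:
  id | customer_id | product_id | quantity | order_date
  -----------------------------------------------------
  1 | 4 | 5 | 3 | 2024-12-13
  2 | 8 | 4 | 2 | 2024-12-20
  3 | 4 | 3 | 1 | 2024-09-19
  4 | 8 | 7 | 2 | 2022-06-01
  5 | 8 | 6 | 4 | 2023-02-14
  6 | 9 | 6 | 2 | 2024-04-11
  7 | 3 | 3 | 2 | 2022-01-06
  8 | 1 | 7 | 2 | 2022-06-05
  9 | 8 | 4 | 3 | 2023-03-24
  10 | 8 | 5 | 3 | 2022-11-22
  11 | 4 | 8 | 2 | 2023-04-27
SELECT name, signup_year FROM customers WHERE signup_year >= (SELECT MIN(signup_year) FROM customers)

Execution result:
name | signup_year
Rose Martinez | 2023
Kate Martinez | 2020
Quinn Martinez | 2023
Henry Miller | 2021
Mia Miller | 2024
Sam Wilson | 2019
Quinn Jones | 2021
Bob Martinez | 2022
Quinn Davis | 2020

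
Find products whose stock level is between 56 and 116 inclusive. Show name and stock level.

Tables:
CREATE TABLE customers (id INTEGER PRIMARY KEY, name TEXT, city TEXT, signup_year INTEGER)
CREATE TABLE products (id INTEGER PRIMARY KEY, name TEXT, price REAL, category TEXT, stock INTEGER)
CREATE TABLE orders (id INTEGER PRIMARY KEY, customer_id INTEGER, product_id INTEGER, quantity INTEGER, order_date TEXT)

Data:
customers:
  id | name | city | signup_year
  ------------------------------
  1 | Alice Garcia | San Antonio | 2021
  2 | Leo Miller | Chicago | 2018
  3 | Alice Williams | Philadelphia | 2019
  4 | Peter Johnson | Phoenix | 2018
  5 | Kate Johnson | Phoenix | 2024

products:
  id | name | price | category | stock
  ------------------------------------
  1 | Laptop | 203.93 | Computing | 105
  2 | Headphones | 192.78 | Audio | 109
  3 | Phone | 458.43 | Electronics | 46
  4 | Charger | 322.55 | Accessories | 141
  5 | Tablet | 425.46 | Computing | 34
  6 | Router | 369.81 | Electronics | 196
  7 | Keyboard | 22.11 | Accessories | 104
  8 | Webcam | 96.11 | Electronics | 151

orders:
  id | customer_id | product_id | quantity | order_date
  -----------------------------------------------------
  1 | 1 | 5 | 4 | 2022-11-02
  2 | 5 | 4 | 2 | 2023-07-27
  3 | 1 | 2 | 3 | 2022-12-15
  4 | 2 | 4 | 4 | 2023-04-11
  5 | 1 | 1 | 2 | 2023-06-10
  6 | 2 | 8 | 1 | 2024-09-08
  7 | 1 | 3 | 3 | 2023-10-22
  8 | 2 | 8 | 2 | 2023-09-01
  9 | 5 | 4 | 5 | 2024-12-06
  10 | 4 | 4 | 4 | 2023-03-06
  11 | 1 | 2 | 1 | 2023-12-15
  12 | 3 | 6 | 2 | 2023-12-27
SELECT name, stock FROM products WHERE stock BETWEEN 56 AND 116

Execution result:
name | stock
Laptop | 105
Headphones | 109
Keyboard | 104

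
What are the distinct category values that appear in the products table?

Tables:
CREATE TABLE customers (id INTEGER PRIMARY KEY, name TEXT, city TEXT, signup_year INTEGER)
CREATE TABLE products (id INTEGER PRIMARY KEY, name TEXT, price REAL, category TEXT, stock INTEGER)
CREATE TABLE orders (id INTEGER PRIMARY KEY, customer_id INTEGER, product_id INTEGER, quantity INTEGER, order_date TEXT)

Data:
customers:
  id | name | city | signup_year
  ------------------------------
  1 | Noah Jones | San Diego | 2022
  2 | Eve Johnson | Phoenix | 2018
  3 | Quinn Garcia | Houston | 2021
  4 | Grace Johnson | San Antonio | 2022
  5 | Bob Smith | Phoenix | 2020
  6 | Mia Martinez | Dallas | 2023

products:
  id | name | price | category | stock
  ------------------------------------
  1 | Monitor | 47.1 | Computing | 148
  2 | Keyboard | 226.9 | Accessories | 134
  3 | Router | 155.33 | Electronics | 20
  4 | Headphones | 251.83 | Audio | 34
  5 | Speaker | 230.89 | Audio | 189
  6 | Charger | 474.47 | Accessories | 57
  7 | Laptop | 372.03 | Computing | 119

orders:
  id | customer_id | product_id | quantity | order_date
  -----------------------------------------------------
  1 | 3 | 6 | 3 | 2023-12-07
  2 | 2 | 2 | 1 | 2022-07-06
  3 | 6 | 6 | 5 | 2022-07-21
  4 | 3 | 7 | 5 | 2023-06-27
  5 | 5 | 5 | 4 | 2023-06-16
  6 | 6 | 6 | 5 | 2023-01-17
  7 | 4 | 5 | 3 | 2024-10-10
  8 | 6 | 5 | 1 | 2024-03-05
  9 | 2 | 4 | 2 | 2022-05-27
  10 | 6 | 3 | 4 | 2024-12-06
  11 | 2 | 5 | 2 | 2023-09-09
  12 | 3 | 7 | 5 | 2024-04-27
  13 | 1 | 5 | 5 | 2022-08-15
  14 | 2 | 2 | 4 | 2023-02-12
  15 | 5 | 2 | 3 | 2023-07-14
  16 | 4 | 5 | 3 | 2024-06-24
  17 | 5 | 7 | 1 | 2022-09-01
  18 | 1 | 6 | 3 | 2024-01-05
SELECT DISTINCT category FROM products

Execution result:
category
Computing
Accessories
Electronics
Audio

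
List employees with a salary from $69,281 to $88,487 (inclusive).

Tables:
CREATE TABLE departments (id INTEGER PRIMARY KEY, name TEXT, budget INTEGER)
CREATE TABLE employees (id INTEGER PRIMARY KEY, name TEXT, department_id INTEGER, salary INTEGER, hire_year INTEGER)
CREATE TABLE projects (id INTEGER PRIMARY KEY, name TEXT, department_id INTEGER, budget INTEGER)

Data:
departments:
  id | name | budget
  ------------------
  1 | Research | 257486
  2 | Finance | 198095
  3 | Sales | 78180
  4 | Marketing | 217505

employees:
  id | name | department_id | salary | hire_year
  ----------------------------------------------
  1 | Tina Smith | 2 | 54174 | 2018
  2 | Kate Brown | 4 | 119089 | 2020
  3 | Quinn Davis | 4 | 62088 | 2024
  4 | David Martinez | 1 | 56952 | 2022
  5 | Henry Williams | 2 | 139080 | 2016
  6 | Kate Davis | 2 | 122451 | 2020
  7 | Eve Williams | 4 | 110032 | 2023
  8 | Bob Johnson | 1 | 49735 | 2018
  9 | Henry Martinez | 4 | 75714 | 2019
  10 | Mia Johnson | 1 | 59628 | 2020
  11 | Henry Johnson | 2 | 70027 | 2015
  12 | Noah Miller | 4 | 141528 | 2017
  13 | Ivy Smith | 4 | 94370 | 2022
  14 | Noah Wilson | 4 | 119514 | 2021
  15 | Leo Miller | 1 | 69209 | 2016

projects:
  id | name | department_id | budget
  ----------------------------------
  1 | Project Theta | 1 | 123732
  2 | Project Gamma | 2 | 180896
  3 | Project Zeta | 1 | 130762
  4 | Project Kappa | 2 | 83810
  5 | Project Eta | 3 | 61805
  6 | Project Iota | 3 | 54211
SELECT name, salary FROM employees WHERE salary BETWEEN 69281 AND 88487

Execution result:
name | salary
Henry Martinez | 75714
Henry Johnson | 70027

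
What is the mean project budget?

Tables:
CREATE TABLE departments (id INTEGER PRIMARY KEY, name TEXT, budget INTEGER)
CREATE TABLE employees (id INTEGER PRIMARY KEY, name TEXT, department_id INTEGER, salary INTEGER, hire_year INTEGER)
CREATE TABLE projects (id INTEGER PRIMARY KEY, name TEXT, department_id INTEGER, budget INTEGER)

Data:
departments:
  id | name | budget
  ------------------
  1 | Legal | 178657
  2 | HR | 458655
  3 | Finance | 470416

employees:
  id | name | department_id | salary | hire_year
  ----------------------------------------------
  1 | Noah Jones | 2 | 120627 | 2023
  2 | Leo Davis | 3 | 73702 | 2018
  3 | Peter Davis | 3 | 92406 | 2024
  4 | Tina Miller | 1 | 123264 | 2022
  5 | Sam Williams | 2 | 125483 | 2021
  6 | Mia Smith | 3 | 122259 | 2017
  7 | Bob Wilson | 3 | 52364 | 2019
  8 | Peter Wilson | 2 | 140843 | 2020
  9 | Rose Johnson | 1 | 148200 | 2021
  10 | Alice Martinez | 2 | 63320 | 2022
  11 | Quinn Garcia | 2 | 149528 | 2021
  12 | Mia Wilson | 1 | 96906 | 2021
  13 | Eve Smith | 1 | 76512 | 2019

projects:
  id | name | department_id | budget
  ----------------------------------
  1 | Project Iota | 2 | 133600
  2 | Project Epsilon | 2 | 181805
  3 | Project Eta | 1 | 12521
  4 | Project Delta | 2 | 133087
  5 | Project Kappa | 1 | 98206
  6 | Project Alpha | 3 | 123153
SELECT AVG(budget) FROM projects

Execution result:
113728.67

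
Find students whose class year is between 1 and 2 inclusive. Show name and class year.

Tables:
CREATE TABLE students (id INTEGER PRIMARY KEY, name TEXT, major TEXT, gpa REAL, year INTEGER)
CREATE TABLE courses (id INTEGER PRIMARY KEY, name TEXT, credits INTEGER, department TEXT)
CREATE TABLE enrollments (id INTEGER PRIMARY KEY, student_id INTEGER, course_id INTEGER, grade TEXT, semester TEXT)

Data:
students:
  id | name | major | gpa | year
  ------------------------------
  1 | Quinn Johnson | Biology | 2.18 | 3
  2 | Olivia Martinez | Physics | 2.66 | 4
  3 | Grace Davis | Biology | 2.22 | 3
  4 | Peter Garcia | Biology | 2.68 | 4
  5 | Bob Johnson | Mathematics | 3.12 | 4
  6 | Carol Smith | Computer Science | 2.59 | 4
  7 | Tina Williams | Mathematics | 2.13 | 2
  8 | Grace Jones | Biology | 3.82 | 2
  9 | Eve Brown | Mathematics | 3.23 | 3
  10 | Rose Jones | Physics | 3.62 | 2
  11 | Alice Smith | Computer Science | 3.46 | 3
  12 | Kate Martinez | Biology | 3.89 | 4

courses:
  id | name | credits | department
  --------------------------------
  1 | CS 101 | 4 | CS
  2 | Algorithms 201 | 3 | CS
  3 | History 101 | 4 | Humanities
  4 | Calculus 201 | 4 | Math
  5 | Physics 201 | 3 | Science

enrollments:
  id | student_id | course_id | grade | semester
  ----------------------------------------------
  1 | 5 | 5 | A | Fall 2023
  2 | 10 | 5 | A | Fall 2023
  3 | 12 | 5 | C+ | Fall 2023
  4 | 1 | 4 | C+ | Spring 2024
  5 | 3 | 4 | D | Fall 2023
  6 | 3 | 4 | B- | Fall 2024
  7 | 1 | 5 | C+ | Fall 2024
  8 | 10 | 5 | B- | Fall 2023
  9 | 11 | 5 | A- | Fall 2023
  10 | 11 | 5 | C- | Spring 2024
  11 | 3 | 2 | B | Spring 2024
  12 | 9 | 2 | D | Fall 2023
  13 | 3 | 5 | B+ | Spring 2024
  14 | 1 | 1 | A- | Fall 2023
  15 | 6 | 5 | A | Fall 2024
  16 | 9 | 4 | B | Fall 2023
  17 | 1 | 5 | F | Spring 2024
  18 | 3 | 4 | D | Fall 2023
SELECT name, year FROM students WHERE year BETWEEN 1 AND 2

Execution result:
name | year
Tina Williams | 2
Grace Jones | 2
Rose Jones | 2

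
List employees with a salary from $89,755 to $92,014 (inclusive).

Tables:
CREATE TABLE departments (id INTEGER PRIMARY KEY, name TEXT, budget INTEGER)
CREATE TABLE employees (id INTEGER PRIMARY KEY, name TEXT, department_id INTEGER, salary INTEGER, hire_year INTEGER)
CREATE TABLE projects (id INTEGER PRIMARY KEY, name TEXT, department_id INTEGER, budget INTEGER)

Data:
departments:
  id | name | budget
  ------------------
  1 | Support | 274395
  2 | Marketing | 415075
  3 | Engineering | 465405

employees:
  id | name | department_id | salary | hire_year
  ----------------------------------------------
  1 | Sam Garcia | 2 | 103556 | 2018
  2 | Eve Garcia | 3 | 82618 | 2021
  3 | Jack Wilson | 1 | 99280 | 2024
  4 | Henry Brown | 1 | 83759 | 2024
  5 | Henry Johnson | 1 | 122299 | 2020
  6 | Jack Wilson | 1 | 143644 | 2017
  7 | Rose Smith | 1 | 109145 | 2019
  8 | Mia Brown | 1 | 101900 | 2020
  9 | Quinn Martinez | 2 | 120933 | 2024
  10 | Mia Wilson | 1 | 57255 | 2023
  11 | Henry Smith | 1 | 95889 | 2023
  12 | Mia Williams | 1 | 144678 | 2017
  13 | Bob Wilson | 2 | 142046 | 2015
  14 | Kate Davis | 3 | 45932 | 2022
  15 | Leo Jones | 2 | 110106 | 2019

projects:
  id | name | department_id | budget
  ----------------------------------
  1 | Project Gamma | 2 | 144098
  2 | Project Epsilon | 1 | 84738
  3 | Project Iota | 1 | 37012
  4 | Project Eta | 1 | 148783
SELECT name, salary FROM employees WHERE salary BETWEEN 89755 AND 92014

Execution result:
(no rows)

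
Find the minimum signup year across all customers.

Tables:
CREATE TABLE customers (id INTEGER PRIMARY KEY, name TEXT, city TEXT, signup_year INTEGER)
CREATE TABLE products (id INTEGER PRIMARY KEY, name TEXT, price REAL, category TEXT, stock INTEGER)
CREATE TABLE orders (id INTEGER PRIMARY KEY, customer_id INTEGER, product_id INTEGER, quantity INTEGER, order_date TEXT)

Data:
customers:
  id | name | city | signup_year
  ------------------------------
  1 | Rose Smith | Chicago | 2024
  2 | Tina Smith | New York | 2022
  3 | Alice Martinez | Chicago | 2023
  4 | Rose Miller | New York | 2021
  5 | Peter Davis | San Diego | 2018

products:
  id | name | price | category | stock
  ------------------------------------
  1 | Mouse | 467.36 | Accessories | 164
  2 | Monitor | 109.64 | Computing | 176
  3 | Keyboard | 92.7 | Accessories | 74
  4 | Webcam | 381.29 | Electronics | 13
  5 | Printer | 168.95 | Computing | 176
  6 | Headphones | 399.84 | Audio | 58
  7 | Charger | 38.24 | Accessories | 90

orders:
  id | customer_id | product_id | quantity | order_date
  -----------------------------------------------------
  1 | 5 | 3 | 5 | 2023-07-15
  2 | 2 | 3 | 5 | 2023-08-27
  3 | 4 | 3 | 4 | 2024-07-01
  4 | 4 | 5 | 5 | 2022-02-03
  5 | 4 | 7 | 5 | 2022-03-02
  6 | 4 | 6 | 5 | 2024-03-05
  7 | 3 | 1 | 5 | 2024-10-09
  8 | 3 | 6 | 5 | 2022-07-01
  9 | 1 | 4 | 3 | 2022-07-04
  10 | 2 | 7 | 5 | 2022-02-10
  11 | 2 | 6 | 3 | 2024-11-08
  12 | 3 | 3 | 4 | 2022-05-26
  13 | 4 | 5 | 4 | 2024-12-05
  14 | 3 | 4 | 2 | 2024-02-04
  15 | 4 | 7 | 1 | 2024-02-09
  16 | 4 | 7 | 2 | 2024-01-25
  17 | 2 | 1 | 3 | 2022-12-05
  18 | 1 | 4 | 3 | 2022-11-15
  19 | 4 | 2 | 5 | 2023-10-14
SELECT MIN(signup_year) FROM customers

Execution result:
2018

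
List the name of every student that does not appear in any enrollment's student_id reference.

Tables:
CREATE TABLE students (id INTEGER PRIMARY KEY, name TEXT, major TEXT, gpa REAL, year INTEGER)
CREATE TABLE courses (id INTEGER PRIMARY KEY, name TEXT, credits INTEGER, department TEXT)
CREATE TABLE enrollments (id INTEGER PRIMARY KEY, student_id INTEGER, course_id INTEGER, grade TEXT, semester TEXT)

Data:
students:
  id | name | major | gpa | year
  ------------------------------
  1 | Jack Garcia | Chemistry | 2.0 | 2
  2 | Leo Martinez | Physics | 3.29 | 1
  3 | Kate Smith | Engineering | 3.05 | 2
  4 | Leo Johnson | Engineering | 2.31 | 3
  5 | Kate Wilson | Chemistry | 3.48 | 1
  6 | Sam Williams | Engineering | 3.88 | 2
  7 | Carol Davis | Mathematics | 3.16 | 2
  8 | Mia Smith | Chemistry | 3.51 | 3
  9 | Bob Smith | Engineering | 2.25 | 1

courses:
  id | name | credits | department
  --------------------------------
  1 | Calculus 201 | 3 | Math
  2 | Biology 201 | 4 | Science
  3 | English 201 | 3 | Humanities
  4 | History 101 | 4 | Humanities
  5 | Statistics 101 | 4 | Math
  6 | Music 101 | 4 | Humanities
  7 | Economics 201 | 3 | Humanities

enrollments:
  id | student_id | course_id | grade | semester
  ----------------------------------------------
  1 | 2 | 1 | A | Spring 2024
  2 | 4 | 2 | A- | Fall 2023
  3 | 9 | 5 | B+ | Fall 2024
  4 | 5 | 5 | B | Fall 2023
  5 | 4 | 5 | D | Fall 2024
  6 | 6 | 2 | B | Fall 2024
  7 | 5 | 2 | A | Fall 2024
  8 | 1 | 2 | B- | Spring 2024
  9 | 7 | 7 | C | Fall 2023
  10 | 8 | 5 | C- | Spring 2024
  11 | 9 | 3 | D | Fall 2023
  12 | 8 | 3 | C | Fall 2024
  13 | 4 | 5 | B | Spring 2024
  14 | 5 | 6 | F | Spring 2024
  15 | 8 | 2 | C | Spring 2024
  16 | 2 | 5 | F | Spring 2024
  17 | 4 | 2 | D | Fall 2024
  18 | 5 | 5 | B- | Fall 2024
SELECT p.name FROM students p LEFT JOIN enrollments c ON c.student_id = p.id WHERE c.id IS NULL

Execution result:
Kate Smith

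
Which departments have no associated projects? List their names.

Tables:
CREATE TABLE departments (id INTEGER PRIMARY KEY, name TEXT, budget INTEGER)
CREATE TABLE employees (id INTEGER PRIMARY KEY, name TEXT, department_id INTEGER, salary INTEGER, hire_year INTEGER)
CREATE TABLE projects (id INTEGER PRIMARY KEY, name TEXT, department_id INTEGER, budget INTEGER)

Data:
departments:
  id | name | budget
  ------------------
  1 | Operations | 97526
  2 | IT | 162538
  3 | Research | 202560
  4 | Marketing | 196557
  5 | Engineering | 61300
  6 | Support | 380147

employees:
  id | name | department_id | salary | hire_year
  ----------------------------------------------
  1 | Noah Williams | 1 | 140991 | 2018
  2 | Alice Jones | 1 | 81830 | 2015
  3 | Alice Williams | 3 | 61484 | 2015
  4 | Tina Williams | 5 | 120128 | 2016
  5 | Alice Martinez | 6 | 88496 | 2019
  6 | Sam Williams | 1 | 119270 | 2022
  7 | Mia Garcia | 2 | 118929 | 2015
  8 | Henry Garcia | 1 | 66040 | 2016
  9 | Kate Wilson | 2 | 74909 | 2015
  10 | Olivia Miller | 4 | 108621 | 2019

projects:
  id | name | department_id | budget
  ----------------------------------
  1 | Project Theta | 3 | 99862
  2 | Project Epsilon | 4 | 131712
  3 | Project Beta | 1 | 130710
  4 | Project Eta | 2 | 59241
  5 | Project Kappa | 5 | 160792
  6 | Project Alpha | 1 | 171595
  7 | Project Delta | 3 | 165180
SELECT p.name FROM departments p LEFT JOIN projects c ON c.department_id = p.id WHERE c.id IS NULL

Execution result:
Support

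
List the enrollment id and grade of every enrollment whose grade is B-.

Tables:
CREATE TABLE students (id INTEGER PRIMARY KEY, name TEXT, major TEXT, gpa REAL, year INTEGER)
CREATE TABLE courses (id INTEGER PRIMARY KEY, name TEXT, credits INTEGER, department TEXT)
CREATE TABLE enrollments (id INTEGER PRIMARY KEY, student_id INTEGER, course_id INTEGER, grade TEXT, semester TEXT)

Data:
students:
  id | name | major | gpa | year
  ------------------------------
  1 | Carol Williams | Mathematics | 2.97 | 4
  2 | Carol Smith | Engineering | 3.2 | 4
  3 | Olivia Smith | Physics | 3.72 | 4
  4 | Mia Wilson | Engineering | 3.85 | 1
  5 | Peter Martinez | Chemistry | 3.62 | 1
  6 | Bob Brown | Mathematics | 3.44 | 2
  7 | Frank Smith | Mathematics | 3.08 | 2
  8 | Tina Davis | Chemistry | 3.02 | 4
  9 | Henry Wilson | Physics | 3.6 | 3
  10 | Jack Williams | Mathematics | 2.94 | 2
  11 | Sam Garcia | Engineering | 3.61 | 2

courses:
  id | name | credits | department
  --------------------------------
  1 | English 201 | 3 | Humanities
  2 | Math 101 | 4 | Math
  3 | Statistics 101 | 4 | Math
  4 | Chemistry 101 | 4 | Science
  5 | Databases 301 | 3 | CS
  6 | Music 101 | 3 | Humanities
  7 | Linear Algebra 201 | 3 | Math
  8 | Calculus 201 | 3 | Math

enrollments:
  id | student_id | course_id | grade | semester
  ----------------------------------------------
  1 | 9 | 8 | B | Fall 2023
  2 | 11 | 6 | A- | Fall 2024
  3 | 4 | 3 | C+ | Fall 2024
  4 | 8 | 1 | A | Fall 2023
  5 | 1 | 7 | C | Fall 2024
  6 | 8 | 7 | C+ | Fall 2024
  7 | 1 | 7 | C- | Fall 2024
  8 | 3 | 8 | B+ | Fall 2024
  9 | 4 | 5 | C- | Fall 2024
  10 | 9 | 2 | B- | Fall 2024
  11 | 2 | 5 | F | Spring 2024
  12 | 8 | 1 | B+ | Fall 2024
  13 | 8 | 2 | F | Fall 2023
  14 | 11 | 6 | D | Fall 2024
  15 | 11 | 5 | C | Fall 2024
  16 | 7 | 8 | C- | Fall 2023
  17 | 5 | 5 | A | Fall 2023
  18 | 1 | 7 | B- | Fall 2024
SELECT id, grade FROM enrollments WHERE grade = 'B-'

Execution result:
id | grade
10 | B-
18 | B-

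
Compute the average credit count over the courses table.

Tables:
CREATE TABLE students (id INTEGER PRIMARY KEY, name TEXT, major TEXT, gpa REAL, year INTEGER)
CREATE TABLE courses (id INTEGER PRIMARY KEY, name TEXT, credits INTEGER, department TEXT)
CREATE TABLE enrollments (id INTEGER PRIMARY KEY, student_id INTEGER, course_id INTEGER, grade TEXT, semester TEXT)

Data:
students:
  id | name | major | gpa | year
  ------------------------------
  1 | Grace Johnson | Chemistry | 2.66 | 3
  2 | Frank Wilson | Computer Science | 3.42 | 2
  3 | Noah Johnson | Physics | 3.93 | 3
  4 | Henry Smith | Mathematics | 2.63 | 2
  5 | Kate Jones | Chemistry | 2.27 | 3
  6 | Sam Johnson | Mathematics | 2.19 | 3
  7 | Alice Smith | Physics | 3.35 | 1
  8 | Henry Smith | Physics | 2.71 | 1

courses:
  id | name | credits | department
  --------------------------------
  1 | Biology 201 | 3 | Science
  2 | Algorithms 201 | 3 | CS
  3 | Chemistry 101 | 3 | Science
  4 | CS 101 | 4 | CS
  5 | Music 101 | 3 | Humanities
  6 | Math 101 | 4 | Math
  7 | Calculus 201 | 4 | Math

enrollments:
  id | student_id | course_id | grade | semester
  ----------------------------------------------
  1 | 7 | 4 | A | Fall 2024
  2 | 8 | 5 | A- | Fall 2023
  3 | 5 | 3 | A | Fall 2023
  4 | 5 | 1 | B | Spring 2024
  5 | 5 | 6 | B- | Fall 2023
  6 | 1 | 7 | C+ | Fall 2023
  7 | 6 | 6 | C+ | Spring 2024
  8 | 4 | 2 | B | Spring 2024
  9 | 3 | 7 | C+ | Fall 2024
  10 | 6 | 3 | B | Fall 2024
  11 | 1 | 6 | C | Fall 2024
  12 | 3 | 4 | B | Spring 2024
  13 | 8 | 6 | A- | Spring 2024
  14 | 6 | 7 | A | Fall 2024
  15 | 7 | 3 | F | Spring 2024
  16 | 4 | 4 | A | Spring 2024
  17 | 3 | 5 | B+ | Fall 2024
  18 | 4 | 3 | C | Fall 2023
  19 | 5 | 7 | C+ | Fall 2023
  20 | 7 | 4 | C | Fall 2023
SELECT AVG(credits) FROM courses

Execution result:
3.43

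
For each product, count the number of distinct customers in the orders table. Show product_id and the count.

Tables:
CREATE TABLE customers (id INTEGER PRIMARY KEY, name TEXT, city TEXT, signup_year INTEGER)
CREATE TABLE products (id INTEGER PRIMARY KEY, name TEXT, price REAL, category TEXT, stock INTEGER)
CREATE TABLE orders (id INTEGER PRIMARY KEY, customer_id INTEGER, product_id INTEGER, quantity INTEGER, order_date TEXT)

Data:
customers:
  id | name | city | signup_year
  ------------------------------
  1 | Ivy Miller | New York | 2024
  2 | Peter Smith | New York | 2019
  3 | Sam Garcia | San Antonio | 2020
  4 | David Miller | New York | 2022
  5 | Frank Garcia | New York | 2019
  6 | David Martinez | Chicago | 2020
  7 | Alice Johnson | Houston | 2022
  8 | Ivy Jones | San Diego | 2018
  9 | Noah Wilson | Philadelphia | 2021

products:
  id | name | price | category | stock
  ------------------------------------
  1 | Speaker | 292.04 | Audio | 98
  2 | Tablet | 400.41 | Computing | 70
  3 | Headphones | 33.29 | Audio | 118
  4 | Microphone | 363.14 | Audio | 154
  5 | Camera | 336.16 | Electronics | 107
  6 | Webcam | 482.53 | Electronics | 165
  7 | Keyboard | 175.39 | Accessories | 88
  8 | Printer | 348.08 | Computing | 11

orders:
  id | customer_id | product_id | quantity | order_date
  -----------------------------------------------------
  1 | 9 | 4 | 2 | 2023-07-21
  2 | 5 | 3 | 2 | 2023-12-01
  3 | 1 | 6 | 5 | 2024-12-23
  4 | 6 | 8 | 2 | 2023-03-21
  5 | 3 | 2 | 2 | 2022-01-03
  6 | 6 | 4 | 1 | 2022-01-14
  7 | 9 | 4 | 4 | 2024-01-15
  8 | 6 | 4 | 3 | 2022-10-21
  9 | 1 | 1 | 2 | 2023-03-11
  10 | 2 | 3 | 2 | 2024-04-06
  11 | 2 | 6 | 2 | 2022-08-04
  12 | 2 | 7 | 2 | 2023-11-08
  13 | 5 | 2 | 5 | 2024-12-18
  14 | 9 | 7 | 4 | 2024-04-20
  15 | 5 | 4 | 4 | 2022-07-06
SELECT product_id, COUNT(DISTINCT customer_id) AS distinct_customer_count FROM orders GROUP BY product_id

Execution result:
product_id | distinct_customer_count
1 | 1
2 | 2
3 | 2
4 | 3
6 | 2
7 | 2
8 | 1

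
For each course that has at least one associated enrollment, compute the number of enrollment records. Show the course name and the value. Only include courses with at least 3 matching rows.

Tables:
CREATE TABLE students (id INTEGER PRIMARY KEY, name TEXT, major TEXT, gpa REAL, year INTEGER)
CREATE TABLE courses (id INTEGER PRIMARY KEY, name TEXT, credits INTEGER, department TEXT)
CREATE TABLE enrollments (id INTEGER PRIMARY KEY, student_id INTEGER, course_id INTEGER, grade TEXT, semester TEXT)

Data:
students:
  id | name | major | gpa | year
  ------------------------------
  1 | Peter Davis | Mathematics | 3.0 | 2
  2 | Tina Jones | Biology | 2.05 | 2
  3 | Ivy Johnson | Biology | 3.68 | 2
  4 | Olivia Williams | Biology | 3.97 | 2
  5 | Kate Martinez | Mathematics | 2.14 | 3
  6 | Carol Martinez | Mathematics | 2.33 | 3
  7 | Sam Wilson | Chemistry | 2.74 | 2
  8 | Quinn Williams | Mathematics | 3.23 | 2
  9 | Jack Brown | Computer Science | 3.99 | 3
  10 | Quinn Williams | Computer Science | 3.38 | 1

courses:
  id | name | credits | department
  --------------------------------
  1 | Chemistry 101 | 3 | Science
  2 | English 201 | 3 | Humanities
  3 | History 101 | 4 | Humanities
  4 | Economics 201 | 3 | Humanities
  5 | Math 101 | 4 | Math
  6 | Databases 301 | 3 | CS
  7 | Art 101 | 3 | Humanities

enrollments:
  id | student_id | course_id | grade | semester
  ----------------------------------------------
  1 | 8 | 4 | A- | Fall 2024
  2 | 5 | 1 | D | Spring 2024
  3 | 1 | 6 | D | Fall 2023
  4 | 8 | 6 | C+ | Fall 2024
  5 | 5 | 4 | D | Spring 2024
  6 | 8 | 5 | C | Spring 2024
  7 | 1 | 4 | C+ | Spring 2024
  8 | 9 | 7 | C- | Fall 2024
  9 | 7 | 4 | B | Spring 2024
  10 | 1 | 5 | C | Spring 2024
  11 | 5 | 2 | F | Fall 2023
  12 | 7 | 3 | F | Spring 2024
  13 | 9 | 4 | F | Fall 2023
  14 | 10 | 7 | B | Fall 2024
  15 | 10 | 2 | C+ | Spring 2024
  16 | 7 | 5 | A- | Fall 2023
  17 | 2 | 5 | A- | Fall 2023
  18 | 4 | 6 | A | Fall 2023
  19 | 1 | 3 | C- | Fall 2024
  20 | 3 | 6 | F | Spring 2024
SELECT p.name, COUNT(*) AS n FROM enrollments c JOIN courses p ON c.course_id = p.id GROUP BY p.id, p.name HAVING COUNT(*) >= 3

Execution result:
name | n
Economics 201 | 5
Math 101 | 4
Databases 301 | 4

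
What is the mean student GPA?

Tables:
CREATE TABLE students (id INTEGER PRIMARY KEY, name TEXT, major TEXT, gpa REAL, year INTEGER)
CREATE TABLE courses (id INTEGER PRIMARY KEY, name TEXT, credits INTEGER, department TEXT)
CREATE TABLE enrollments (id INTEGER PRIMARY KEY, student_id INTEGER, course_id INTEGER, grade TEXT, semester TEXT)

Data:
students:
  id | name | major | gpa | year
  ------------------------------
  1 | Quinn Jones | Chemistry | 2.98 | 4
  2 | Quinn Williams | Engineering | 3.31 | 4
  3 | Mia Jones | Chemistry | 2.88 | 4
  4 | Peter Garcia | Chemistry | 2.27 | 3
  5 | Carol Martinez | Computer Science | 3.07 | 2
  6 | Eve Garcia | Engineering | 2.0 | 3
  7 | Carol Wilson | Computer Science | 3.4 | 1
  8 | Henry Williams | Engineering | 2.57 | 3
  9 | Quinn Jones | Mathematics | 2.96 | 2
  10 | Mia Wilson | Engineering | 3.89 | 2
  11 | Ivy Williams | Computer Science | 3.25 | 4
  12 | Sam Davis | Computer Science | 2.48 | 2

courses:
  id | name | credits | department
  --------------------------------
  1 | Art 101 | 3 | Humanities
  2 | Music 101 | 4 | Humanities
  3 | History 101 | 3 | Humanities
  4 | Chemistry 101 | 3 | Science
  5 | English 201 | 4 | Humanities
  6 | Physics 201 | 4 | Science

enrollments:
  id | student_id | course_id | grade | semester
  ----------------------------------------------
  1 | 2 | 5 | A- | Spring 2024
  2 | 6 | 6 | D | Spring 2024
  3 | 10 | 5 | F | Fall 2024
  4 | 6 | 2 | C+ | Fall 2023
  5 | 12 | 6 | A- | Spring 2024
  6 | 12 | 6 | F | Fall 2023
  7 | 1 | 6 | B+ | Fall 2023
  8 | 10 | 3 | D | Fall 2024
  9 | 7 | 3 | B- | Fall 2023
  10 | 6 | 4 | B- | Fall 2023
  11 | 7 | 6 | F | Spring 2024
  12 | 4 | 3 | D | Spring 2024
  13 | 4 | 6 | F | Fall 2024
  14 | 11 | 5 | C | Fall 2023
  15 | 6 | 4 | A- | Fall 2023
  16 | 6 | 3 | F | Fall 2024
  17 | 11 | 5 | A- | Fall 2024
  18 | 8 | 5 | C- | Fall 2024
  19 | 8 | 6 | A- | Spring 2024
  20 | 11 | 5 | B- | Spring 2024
SELECT AVG(gpa) FROM students

Execution result:
2.92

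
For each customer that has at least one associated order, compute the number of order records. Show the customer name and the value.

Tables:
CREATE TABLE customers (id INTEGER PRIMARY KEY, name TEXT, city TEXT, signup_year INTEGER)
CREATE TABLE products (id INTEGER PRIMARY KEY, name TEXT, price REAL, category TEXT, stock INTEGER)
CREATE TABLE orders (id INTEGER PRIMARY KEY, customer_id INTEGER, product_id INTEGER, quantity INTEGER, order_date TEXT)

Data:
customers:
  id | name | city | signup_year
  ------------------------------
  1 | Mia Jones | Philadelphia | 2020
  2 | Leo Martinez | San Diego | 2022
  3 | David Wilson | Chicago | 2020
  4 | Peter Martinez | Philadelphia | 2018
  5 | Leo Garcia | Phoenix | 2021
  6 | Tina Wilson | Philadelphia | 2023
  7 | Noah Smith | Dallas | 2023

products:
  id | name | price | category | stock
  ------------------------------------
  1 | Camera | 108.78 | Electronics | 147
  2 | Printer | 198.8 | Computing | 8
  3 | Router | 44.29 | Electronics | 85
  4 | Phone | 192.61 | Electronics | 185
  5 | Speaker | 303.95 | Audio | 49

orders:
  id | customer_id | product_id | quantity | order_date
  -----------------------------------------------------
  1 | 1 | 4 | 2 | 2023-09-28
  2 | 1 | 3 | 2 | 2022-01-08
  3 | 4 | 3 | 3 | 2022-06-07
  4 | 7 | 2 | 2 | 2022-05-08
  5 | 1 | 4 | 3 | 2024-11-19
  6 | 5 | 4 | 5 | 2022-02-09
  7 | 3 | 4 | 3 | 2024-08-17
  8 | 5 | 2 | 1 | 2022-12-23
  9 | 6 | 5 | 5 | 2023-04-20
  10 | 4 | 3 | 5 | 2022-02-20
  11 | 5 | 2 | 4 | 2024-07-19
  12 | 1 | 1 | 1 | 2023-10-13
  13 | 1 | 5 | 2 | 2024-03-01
SELECT p.name, COUNT(*) AS n FROM orders c JOIN customers p ON c.customer_id = p.id GROUP BY p.id, p.name

Execution result:
name | n
Mia Jones | 5
David Wilson | 1
Peter Martinez | 2
Leo Garcia | 3
Tina Wilson | 1
Noah Smith | 1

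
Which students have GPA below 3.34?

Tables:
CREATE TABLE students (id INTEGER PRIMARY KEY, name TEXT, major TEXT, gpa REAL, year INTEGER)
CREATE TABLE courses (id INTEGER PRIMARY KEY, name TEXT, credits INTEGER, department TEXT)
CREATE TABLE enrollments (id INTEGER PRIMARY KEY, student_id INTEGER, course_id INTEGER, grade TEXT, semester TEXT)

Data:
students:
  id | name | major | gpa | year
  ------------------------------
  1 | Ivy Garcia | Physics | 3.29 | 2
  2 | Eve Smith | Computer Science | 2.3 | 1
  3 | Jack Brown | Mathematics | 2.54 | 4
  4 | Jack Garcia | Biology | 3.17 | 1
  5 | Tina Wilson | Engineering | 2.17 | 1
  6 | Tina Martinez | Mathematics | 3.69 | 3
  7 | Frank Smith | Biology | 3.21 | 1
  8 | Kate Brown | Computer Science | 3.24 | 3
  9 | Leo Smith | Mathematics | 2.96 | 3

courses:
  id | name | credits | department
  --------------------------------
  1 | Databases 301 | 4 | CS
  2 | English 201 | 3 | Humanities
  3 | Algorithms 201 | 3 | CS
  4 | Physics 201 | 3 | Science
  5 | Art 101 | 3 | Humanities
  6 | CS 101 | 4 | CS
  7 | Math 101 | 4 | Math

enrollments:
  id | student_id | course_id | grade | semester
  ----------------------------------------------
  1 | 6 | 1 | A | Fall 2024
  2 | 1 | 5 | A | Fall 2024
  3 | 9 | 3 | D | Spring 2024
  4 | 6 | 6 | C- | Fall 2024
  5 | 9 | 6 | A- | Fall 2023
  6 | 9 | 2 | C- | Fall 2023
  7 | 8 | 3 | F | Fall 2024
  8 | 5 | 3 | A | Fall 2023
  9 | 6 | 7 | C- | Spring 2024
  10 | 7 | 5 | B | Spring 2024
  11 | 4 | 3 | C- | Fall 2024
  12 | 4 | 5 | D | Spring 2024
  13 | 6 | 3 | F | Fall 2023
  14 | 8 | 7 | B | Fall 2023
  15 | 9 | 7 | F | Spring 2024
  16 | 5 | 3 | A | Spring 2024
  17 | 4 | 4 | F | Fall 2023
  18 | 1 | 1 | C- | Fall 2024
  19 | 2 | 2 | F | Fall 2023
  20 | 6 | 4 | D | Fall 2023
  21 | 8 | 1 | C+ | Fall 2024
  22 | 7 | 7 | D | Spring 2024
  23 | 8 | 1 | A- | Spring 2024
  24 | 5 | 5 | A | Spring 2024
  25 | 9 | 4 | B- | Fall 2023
SELECT name, gpa FROM students WHERE gpa < 3.34

Execution result:
name | gpa
Ivy Garcia | 3.29
Eve Smith | 2.30
Jack Brown | 2.54
Jack Garcia | 3.17
Tina Wilson | 2.17
Frank Smith | 3.21
Kate Brown | 3.24
Leo Smith | 2.96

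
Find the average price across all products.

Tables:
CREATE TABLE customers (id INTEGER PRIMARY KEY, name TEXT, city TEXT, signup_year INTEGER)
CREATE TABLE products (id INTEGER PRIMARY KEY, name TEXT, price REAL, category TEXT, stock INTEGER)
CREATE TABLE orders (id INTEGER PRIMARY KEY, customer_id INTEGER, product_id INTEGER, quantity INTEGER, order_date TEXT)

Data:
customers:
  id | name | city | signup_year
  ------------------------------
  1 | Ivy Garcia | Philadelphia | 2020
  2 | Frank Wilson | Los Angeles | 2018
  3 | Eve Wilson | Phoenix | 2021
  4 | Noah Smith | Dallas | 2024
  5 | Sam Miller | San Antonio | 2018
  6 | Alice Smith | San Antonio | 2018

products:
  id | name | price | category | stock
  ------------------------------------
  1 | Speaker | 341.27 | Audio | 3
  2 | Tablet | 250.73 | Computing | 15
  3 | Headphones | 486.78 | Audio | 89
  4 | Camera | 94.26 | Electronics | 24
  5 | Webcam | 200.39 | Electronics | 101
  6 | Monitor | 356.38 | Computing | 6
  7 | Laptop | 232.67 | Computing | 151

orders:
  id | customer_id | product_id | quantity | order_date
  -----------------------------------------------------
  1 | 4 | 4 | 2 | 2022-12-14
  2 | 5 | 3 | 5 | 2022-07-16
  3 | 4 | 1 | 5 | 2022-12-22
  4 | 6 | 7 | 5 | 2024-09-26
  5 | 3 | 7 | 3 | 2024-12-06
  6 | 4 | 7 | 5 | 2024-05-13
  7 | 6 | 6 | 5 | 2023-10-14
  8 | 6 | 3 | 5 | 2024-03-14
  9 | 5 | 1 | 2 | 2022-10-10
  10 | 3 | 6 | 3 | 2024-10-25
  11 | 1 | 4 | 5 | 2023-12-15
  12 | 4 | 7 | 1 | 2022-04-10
SELECT AVG(price) FROM products

Execution result:
280.35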